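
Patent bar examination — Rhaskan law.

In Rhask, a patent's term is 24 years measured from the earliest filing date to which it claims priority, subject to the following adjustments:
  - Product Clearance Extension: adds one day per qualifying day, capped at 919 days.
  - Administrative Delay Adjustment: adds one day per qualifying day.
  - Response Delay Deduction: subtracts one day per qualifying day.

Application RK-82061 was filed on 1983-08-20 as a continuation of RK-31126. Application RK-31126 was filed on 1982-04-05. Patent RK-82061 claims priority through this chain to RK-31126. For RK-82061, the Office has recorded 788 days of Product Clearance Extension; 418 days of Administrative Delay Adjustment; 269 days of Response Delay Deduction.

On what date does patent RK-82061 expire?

October 28, 2008

Earliest priority filing: 5 April 1982.
Base term: 5 April 1982 + 24 years → 5 April 2006.
Product Clearance Extension: 788 days (within the 919-day cap) → +788 days → 1 June 2008.
Administrative Delay Adjustment: +418 days → 24 July 2009.
Response Delay Deduction: −269 days → 28 October 2008.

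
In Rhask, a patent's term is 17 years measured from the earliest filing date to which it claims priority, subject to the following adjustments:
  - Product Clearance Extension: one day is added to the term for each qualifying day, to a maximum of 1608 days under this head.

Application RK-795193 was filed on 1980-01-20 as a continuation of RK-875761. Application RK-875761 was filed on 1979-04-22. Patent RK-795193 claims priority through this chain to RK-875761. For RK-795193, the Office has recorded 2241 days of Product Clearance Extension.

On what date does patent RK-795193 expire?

2000-09-16

Earliest priority filing: 22 April 1979.
Base term: 22 April 1979 + 17 years → 22 April 1996.
Product Clearance Extension: 2241 days claimed exceeds the 1608-day cap, so +1608 days → 16 September 2000.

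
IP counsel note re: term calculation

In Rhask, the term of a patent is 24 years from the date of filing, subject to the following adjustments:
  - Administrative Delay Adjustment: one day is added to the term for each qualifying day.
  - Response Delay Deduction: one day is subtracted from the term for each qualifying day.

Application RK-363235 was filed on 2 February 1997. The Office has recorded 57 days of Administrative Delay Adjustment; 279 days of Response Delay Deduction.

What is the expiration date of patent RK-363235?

Base term: filing date + 24 years → 2 February 2021.
Administrative Delay Adjustment: +57 days → 31 March 2021.
Response Delay Deduction: −279 days → 25 June 2020.

June 25, 2020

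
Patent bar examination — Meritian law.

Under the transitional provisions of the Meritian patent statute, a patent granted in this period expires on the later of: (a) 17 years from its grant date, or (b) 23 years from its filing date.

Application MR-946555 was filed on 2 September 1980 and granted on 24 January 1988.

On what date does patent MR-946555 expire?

(a) grant + 17 years → 24 January 2005.
(b) filing + 23 years → 2 September 2003.
Later of the two: 24 January 2005.

January 24, 2005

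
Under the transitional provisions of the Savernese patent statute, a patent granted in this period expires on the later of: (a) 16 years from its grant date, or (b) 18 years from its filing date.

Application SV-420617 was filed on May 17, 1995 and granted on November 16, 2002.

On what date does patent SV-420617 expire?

2018-11-16

(a) grant + 16 years → 16 November 2018.
(b) filing + 18 years → 17 May 2013.
Later of the two: 16 November 2018.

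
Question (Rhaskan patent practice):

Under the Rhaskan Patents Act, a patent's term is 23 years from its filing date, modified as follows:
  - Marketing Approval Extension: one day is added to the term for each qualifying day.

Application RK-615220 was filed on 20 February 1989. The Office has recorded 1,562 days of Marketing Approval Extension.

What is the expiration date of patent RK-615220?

May 31, 2016

Base term: filing date + 23 years → 20 February 2012.
Marketing Approval Extension: +1562 days → 31 May 2016.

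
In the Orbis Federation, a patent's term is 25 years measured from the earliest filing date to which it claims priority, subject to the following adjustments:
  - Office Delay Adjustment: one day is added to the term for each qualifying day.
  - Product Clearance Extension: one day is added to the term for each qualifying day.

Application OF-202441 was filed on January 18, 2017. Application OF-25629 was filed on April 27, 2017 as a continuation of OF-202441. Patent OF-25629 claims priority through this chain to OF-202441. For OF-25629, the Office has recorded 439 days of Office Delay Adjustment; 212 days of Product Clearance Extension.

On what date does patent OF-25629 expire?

Earliest priority filing: 18 January 2017.
Base term: 18 January 2017 + 25 years → 18 January 2042.
Office Delay Adjustment: +439 days → 2 April 2043.
Product Clearance Extension: +212 days → 31 October 2043.

2043-10-31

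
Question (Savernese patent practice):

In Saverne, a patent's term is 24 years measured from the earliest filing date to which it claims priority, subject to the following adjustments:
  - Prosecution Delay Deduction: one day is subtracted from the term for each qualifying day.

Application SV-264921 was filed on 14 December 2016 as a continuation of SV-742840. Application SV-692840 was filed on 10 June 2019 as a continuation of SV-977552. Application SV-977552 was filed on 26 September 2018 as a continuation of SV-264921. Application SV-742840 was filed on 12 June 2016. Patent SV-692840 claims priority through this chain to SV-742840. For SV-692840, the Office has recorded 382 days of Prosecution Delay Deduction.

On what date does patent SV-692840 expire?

Earliest priority filing: 12 June 2016.
Base term: 12 June 2016 + 24 years → 12 June 2040.
Prosecution Delay Deduction: −382 days → 27 May 2039.

2039-05-27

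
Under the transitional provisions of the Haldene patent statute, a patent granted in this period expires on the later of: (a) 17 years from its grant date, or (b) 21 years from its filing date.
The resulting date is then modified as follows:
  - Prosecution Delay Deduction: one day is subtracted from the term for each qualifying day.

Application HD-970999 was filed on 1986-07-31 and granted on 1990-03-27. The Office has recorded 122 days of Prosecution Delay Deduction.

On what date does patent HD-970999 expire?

(a) grant + 17 years → 27 March 2007.
(b) filing + 21 years → 31 July 2007.
Later of the two: 31 July 2007.
Prosecution Delay Deduction: −122 days → 31 March 2007.

March 31, 2007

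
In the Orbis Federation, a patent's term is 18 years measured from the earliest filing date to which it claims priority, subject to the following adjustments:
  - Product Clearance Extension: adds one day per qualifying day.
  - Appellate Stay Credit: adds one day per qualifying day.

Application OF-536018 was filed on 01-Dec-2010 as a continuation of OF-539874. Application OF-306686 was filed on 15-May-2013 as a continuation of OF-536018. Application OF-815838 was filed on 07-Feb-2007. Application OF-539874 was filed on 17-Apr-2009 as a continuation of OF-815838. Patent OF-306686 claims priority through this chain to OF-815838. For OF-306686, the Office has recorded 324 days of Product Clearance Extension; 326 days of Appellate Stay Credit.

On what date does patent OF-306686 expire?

2026-11-19

Earliest priority filing: 7 February 2007.
Base term: 7 February 2007 + 18 years → 7 February 2025.
Product Clearance Extension: +324 days → 28 December 2025.
Appellate Stay Credit: +326 days → 19 November 2026.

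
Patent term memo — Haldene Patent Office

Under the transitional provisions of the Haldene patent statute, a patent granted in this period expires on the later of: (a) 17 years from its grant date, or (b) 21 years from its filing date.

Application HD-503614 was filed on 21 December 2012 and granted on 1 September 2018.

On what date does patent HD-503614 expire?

(a) grant + 17 years → 1 September 2035.
(b) filing + 21 years → 21 December 2033.
Later of the two: 1 September 2035.

September 1, 2035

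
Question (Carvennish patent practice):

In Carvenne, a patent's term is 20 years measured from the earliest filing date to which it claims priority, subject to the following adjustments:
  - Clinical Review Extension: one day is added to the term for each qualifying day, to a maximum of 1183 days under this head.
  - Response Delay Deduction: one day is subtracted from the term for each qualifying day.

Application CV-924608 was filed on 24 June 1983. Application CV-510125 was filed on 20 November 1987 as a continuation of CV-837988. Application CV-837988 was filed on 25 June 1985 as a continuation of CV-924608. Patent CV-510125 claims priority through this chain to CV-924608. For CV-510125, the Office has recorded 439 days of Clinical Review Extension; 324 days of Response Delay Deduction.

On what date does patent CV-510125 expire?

Earliest priority filing: 24 June 1983.
Base term: 24 June 1983 + 20 years → 24 June 2003.
Clinical Review Extension: 439 days (within the 1183-day cap) → +439 days → 5 September 2004.
Response Delay Deduction: −324 days → 17 October 2003.

October 17, 2003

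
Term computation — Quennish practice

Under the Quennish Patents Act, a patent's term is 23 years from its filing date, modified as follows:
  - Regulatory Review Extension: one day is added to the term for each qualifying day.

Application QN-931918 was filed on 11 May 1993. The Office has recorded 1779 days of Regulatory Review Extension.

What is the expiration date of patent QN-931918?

2021-03-25

Base term: filing date + 23 years → 11 May 2016.
Regulatory Review Extension: +1779 days → 25 March 2021.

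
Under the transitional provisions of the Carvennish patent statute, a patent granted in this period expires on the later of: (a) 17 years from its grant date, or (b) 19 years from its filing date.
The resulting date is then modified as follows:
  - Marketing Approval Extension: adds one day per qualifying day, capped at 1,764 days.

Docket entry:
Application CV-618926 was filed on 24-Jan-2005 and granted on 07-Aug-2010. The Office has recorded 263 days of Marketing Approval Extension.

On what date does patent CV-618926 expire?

2028-04-26

(a) grant + 17 years → 7 August 2027.
(b) filing + 19 years → 24 January 2024.
Later of the two: 7 August 2027.
Marketing Approval Extension: 263 days (within the 1764-day cap) → +263 days → 26 April 2028.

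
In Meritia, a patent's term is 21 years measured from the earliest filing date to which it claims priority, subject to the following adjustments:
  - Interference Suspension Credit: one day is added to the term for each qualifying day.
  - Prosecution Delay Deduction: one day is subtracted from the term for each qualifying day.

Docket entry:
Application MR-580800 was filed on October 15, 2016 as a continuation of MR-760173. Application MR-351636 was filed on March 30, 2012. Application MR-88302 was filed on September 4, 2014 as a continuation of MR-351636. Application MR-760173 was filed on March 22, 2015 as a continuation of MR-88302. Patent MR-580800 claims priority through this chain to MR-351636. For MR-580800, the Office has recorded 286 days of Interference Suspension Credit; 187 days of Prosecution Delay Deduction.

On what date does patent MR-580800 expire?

2033-07-07

Earliest priority filing: 30 March 2012.
Base term: 30 March 2012 + 21 years → 30 March 2033.
Interference Suspension Credit: +286 days → 10 January 2034.
Prosecution Delay Deduction: −187 days → 7 July 2033.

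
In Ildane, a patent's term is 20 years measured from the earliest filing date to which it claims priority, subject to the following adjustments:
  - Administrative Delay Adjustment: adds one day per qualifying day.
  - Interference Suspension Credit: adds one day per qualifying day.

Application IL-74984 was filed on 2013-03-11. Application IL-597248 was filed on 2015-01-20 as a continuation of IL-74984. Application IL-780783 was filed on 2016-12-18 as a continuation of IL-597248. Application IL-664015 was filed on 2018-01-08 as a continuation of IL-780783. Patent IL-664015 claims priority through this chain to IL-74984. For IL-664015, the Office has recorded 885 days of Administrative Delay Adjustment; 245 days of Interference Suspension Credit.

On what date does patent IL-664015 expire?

April 14, 2036

Earliest priority filing: 11 March 2013.
Base term: 11 March 2013 + 20 years → 11 March 2033.
Administrative Delay Adjustment: +885 days → 13 August 2035.
Interference Suspension Credit: +245 days → 14 April 2036.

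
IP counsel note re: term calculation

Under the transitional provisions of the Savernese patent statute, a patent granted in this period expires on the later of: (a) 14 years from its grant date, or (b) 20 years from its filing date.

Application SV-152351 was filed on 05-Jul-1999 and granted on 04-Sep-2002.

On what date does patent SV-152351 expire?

(a) grant + 14 years → 4 September 2016.
(b) filing + 20 years → 5 July 2019.
Later of the two: 5 July 2019.

July 5, 2019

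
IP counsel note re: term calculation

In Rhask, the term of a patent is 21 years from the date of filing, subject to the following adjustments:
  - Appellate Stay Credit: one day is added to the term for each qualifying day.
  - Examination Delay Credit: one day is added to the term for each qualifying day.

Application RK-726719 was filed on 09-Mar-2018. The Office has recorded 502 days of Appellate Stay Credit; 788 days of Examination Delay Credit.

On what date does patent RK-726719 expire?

September 19, 2042

Base term: filing date + 21 years → 9 March 2039.
Appellate Stay Credit: +502 days → 23 July 2040.
Examination Delay Credit: +788 days → 19 September 2042.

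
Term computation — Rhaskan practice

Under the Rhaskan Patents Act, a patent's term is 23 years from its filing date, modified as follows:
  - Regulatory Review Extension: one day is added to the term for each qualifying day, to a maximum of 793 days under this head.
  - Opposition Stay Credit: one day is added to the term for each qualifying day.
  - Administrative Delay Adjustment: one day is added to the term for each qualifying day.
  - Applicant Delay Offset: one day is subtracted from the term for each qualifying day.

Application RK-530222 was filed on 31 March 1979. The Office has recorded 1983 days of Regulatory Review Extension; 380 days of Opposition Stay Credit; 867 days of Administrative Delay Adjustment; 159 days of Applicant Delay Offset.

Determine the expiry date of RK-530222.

May 25, 2007

Base term: filing date + 23 years → 31 March 2002.
Regulatory Review Extension: 1983 days claimed exceeds the 793-day cap, so +793 days → 1 June 2004.
Opposition Stay Credit: +380 days → 16 June 2005.
Administrative Delay Adjustment: +867 days → 31 October 2007.
Applicant Delay Offset: −159 days → 25 May 2007.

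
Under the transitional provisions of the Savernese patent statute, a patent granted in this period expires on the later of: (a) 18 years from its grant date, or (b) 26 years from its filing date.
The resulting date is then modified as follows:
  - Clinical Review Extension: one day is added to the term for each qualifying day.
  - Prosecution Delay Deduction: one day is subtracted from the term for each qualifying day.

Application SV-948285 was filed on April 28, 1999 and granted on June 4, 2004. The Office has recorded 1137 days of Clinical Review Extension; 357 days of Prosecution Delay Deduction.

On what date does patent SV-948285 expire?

(a) grant + 18 years → 4 June 2022.
(b) filing + 26 years → 28 April 2025.
Later of the two: 28 April 2025.
Clinical Review Extension: +1137 days → 8 June 2028.
Prosecution Delay Deduction: −357 days → 17 June 2027.

2027-06-17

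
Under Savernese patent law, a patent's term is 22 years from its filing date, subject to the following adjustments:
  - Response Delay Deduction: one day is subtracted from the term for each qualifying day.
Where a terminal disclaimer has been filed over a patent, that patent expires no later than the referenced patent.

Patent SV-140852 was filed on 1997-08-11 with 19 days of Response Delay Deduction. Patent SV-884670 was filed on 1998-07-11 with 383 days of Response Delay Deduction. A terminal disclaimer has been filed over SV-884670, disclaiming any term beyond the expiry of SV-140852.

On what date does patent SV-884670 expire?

Natural term of SV-884670:
  Base: filing + 22 years → 11 July 2020.
  Response Delay Deduction: −383 days → 24 June 2019.
Expiry of referenced patent SV-140852:
  Base: filing + 22 years → 11 August 2019.
  Response Delay Deduction: −19 days → 23 July 2019.
Terminal disclaimer: SV-884670 expires on the earlier of 24 June 2019 and 23 July 2019.

2019-06-24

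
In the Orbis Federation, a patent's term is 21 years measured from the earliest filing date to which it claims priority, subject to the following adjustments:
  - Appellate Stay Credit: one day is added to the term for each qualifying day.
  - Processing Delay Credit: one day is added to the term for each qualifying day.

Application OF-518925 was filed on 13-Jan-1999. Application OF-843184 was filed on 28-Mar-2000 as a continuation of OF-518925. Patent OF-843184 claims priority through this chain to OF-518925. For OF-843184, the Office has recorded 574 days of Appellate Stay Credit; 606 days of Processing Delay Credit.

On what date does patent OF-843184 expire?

April 7, 2023

Earliest priority filing: 13 January 1999.
Base term: 13 January 1999 + 21 years → 13 January 2020.
Appellate Stay Credit: +574 days → 9 August 2021.
Processing Delay Credit: +606 days → 7 April 2023.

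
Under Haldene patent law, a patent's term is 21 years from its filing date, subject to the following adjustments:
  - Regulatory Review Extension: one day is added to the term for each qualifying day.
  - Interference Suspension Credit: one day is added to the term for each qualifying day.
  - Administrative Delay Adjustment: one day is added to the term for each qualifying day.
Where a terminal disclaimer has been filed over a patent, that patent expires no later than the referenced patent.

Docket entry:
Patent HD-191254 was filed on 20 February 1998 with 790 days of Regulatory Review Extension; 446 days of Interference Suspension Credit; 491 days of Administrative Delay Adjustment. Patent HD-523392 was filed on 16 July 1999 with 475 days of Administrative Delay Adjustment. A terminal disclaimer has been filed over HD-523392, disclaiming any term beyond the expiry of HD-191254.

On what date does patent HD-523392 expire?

Natural term of HD-523392:
  Base: filing + 21 years → 16 July 2020.
  Administrative Delay Adjustment: +475 days → 3 November 2021.
Expiry of referenced patent HD-191254:
  Base: filing + 21 years → 20 February 2019.
  Regulatory Review Extension: +790 days → 20 April 2021.
  Interference Suspension Credit: +446 days → 10 July 2022.
  Administrative Delay Adjustment: +491 days → 13 November 2023.
Terminal disclaimer: HD-523392 expires on the earlier of 3 November 2021 and 13 November 2023.

November 3, 2021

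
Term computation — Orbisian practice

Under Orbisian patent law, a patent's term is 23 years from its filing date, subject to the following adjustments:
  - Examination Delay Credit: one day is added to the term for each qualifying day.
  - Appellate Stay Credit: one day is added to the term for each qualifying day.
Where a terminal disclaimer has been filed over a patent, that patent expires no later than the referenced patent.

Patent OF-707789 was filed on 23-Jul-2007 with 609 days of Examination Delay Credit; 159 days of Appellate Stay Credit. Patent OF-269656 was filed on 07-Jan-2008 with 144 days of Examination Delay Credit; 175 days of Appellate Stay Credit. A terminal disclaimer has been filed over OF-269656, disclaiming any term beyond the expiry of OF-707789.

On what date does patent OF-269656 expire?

Natural term of OF-269656:
  Base: filing + 23 years → 7 January 2031.
  Examination Delay Credit: +144 days → 31 May 2031.
  Appellate Stay Credit: +175 days → 22 November 2031.
Expiry of referenced patent OF-707789:
  Base: filing + 23 years → 23 July 2030.
  Examination Delay Credit: +609 days → 23 March 2032.
  Appellate Stay Credit: +159 days → 29 August 2032.
Terminal disclaimer: OF-269656 expires on the earlier of 22 November 2031 and 29 August 2032.

2031-11-22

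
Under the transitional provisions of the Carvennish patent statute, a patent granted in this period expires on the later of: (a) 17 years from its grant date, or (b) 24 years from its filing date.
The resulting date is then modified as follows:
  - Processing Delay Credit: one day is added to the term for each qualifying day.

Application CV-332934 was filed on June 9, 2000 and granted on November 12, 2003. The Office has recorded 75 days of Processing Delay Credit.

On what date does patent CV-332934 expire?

August 23, 2024

(a) grant + 17 years → 12 November 2020.
(b) filing + 24 years → 9 June 2024.
Later of the two: 9 June 2024.
Processing Delay Credit: +75 days → 23 August 2024.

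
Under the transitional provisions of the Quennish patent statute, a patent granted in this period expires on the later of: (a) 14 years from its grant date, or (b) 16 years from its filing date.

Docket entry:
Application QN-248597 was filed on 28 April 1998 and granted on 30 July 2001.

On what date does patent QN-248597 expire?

(a) grant + 14 years → 30 July 2015.
(b) filing + 16 years → 28 April 2014.
Later of the two: 30 July 2015.

2015-07-30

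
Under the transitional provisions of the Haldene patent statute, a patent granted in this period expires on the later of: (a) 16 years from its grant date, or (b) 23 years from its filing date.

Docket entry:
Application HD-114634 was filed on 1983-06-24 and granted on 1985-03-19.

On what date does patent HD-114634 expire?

June 24, 2006

(a) grant + 16 years → 19 March 2001.
(b) filing + 23 years → 24 June 2006.
Later of the two: 24 June 2006.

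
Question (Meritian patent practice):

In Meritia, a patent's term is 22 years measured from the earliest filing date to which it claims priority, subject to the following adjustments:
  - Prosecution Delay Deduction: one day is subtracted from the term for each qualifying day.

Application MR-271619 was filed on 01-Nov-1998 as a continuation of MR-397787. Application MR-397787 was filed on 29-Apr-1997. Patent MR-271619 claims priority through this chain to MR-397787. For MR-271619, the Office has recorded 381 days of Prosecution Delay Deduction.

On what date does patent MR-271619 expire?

Earliest priority filing: 29 April 1997.
Base term: 29 April 1997 + 22 years → 29 April 2019.
Prosecution Delay Deduction: −381 days → 13 April 2018.

2018-04-13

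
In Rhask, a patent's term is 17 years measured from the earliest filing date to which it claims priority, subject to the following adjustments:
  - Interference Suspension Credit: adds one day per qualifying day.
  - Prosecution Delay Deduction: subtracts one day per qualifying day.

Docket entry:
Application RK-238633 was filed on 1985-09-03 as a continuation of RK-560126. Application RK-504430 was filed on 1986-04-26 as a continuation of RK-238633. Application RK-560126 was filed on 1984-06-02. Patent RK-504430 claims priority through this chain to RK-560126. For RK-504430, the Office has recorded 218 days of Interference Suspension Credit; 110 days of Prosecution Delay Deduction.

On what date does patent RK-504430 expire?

Earliest priority filing: 2 June 1984.
Base term: 2 June 1984 + 17 years → 2 June 2001.
Interference Suspension Credit: +218 days → 6 January 2002.
Prosecution Delay Deduction: −110 days → 18 September 2001.

September 18, 2001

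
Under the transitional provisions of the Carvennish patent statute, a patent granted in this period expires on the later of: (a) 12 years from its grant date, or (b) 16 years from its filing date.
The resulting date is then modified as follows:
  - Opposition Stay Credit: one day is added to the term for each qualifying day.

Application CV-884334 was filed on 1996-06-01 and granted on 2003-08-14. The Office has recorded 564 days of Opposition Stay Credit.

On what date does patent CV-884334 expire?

(a) grant + 12 years → 14 August 2015.
(b) filing + 16 years → 1 June 2012.
Later of the two: 14 August 2015.
Opposition Stay Credit: +564 days → 28 February 2017.

2017-02-28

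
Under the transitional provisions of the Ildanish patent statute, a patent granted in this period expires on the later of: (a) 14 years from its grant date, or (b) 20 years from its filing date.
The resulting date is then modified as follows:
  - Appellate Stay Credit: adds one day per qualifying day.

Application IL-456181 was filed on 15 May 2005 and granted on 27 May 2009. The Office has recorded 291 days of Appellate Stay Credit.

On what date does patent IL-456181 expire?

2026-03-02

(a) grant + 14 years → 27 May 2023.
(b) filing + 20 years → 15 May 2025.
Later of the two: 15 May 2025.
Appellate Stay Credit: +291 days → 2 March 2026.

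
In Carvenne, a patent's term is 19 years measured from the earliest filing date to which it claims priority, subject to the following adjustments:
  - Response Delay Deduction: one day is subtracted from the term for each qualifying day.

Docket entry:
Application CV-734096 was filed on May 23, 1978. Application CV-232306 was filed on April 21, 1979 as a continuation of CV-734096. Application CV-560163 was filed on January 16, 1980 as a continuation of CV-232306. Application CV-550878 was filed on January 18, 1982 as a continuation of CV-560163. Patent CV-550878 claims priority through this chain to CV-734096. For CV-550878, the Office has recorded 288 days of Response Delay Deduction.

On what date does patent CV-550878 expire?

Earliest priority filing: 23 May 1978.
Base term: 23 May 1978 + 19 years → 23 May 1997.
Response Delay Deduction: −288 days → 8 August 1996.

August 8, 1996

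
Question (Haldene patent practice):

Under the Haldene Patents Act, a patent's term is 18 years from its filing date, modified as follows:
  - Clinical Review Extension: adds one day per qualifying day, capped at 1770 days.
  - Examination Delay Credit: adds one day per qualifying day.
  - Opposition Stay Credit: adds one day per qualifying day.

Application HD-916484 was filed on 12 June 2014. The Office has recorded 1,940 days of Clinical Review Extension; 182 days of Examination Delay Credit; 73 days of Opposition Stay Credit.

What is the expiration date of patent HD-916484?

December 28, 2037

Base term: filing date + 18 years → 12 June 2032.
Clinical Review Extension: 1940 days claimed exceeds the 1770-day cap, so +1770 days → 17 April 2037.
Examination Delay Credit: +182 days → 16 October 2037.
Opposition Stay Credit: +73 days → 28 December 2037.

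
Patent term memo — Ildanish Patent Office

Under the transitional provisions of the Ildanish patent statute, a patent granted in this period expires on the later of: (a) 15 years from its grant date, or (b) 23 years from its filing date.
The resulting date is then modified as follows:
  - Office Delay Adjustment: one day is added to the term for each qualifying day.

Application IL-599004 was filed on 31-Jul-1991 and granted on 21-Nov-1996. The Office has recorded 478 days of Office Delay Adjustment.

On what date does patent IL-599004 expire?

(a) grant + 15 years → 21 November 2011.
(b) filing + 23 years → 31 July 2014.
Later of the two: 31 July 2014.
Office Delay Adjustment: +478 days → 21 November 2015.

November 21, 2015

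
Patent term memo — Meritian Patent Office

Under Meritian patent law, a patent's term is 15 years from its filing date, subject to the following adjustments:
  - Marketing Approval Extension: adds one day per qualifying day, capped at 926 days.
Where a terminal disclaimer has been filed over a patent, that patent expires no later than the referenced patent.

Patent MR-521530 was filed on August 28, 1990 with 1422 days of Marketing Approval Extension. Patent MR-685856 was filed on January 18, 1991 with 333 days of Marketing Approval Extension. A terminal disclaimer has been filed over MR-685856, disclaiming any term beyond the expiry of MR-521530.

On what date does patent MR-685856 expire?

2006-12-17

Natural term of MR-685856:
  Base: filing + 15 years → 18 January 2006.
  Marketing Approval Extension: 333 days (within the 926-day cap) → +333 days → 17 December 2006.
Expiry of referenced patent MR-521530:
  Base: filing + 15 years → 28 August 2005.
  Marketing Approval Extension: 1422 days claimed exceeds the 926-day cap, so +926 days → 11 March 2008.
Terminal disclaimer: MR-685856 expires on the earlier of 17 December 2006 and 11 March 2008.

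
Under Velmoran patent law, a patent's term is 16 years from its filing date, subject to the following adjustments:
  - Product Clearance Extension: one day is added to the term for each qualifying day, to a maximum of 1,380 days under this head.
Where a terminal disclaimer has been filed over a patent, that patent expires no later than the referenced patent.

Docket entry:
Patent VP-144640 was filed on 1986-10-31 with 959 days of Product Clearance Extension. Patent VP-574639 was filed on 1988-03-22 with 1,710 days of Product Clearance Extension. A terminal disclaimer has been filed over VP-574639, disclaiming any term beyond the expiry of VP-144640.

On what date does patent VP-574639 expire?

Natural term of VP-574639:
  Base: filing + 16 years → 22 March 2004.
  Product Clearance Extension: 1710 days claimed exceeds the 1380-day cap, so +1380 days → 1 January 2008.
Expiry of referenced patent VP-144640:
  Base: filing + 16 years → 31 October 2002.
  Product Clearance Extension: 959 days (within the 1380-day cap) → +959 days → 16 June 2005.
Terminal disclaimer: VP-574639 expires on the earlier of 1 January 2008 and 16 June 2005.

2005-06-16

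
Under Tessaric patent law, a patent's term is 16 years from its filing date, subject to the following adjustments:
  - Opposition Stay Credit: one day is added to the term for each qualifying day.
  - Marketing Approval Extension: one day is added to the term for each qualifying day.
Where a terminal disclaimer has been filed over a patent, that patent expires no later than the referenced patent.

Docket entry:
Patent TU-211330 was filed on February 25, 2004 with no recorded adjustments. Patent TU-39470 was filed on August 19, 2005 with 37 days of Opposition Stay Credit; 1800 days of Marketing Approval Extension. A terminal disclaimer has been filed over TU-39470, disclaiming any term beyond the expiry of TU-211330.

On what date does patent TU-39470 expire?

2020-02-25

Natural term of TU-39470:
  Base: filing + 16 years → 19 August 2021.
  Opposition Stay Credit: +37 days → 25 September 2021.
  Marketing Approval Extension: +1800 days → 30 August 2026.
Expiry of referenced patent TU-211330:
  Base: filing + 16 years → 25 February 2020.
Terminal disclaimer: TU-39470 expires on the earlier of 30 August 2026 and 25 February 2020.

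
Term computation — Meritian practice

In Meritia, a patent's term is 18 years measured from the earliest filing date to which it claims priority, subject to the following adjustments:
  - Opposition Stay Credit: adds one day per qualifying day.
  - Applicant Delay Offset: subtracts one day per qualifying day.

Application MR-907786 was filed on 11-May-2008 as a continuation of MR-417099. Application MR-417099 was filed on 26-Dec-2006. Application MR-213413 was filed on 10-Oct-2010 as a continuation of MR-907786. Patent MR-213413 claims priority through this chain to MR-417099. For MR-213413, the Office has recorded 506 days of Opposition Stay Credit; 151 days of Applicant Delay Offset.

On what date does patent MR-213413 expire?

Earliest priority filing: 26 December 2006.
Base term: 26 December 2006 + 18 years → 26 December 2024.
Opposition Stay Credit: +506 days → 16 May 2026.
Applicant Delay Offset: −151 days → 16 December 2025.

December 16, 2025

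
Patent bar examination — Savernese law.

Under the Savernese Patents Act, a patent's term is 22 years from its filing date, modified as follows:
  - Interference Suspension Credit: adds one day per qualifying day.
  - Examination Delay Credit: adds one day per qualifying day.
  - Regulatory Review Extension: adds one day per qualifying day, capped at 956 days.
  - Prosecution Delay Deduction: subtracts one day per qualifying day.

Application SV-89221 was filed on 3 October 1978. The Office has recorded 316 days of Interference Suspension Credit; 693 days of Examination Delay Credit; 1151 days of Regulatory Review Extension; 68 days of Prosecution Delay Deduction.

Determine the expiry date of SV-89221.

2005-12-13

Base term: filing date + 22 years → 3 October 2000.
Interference Suspension Credit: +316 days → 15 August 2001.
Examination Delay Credit: +693 days → 9 July 2003.
Regulatory Review Extension: 1151 days claimed exceeds the 956-day cap, so +956 days → 19 February 2006.
Prosecution Delay Deduction: −68 days → 13 December 2005.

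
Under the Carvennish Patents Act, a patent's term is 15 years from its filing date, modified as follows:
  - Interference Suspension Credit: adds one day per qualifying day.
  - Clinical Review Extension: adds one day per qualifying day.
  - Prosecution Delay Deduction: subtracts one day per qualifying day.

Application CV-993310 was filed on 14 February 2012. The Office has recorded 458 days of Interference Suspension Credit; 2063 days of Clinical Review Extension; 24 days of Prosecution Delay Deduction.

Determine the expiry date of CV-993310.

December 16, 2033

Base term: filing date + 15 years → 14 February 2027.
Interference Suspension Credit: +458 days → 17 May 2028.
Clinical Review Extension: +2063 days → 9 January 2034.
Prosecution Delay Deduction: −24 days → 16 December 2033.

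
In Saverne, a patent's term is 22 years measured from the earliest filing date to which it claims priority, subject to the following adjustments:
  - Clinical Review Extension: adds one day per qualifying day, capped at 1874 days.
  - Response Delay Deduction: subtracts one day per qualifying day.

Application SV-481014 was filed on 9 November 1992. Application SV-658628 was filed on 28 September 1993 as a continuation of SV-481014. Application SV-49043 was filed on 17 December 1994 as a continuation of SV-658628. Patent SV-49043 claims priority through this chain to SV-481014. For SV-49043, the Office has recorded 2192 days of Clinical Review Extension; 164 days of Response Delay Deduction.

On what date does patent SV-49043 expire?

Earliest priority filing: 9 November 1992.
Base term: 9 November 1992 + 22 years → 9 November 2014.
Clinical Review Extension: 2192 days claimed exceeds the 1874-day cap, so +1874 days → 27 December 2019.
Response Delay Deduction: −164 days → 16 July 2019.

2019-07-16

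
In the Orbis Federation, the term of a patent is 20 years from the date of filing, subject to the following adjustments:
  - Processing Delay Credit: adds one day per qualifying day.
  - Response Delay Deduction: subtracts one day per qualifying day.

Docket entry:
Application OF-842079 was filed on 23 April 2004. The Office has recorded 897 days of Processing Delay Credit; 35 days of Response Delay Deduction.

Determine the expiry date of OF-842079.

2026-09-02

Base term: filing date + 20 years → 23 April 2024.
Processing Delay Credit: +897 days → 7 October 2026.
Response Delay Deduction: −35 days → 2 September 2026.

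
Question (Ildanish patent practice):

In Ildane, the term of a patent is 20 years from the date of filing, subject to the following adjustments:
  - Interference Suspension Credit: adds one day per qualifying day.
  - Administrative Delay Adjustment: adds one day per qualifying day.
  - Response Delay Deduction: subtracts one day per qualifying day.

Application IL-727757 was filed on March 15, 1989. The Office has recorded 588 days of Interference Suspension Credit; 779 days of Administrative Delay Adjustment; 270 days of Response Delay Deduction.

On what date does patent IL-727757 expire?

March 16, 2012

Base term: filing date + 20 years → 15 March 2009.
Interference Suspension Credit: +588 days → 24 October 2010.
Administrative Delay Adjustment: +779 days → 11 December 2012.
Response Delay Deduction: −270 days → 16 March 2012.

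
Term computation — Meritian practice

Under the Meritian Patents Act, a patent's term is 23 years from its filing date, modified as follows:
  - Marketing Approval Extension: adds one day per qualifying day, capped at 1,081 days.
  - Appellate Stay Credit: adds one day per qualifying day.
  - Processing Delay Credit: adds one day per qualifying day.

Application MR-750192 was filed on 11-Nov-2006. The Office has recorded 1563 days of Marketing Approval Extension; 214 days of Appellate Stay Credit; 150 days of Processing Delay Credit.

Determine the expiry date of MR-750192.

2033-10-26

Base term: filing date + 23 years → 11 November 2029.
Marketing Approval Extension: 1563 days claimed exceeds the 1081-day cap, so +1081 days → 27 October 2032.
Appellate Stay Credit: +214 days → 29 May 2033.
Processing Delay Credit: +150 days → 26 October 2033.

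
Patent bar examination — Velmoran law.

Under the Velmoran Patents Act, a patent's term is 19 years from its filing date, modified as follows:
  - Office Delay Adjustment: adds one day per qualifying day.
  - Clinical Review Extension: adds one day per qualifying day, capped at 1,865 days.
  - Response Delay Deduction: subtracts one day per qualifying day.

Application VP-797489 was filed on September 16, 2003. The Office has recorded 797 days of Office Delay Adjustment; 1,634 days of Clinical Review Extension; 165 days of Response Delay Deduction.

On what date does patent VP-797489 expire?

2028-11-29

Base term: filing date + 19 years → 16 September 2022.
Office Delay Adjustment: +797 days → 21 November 2024.
Clinical Review Extension: 1634 days (within the 1865-day cap) → +1634 days → 13 May 2029.
Response Delay Deduction: −165 days → 29 November 2028.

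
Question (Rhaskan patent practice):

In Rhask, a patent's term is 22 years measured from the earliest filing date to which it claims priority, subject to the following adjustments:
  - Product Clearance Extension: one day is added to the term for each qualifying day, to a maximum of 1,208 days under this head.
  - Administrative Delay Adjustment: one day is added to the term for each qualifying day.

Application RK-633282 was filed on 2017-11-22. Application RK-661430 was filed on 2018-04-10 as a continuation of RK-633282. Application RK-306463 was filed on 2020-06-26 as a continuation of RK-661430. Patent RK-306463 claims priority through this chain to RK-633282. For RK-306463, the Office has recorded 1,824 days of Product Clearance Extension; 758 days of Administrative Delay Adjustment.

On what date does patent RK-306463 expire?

Earliest priority filing: 22 November 2017.
Base term: 22 November 2017 + 22 years → 22 November 2039.
Product Clearance Extension: 1824 days claimed exceeds the 1208-day cap, so +1208 days → 14 March 2043.
Administrative Delay Adjustment: +758 days → 10 April 2045.

April 10, 2045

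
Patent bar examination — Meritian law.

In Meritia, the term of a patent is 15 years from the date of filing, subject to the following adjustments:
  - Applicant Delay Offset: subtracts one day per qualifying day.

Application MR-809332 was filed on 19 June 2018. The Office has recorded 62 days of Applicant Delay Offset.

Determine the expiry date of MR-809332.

Base term: filing date + 15 years → 19 June 2033.
Applicant Delay Offset: −62 days → 18 April 2033.

April 18, 2033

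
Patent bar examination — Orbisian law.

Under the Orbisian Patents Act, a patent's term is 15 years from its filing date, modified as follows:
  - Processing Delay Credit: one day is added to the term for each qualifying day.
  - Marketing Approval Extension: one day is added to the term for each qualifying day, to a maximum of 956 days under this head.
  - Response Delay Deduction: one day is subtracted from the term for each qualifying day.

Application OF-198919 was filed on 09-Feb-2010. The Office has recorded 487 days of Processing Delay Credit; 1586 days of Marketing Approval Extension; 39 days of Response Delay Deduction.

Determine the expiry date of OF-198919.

December 14, 2028

Base term: filing date + 15 years → 9 February 2025.
Processing Delay Credit: +487 days → 11 June 2026.
Marketing Approval Extension: 1586 days claimed exceeds the 956-day cap, so +956 days → 22 January 2029.
Response Delay Deduction: −39 days → 14 December 2028.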